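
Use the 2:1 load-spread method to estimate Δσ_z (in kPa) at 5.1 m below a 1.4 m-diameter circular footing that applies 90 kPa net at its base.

Δσ_z ≈ 4.18 kPa

By the 2:1 method the load spreads at 1 horizontal : 2 vertical, so at depth z the loaded area has grown by z in each plan dimension:
Δσ ≈ qD²/(D+z)² = 90×1.4²/(1.4+5.1)² = 4.1751 kPa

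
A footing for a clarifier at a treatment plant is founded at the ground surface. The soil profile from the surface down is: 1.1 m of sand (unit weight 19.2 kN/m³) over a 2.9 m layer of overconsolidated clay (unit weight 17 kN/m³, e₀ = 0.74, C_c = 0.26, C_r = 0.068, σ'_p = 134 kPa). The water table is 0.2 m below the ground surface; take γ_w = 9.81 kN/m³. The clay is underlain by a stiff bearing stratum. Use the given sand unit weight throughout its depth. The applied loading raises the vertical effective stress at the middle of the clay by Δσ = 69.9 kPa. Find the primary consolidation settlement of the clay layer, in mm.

Mid-depth of clay below the ground surface: z = 1.1 + 2.9/2 = 2.55 m.
Total vertical stress at mid-clay: σ_v = 19.2×1.1 + 17×1.45 = 45.77 kPa.
Pore pressure: u = 9.81×(2.55 − 0.2) = 23.054 kPa.
Initial effective stress: σ'_0 = σ_v − u = 45.77 − 23.054 = 22.716 kPa.
Final effective stress: σ'_f = 22.716 + 69.9 = 92.616 kPa.
σ'_f = 92.616 ≤ σ'_p = 134 kPa, so the clay remains overconsolidated and only the recompression index applies:
S_c = C_r·H/(1+e₀)·log₁₀(σ'_f/σ'_0) = 0.068×2.9/1.74×log₁₀(92.616/22.716)
    = 0.11334 × 0.61035 = 0.06917 m

S_c ≈ 69.2 mm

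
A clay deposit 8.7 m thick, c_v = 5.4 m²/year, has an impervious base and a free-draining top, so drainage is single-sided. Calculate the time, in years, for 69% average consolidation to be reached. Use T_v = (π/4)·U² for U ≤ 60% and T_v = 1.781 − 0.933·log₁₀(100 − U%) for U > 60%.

t ≈ 5.46 years

Drainage path length: H_d = H = 8.7 m (single drainage).
U > 60%: T_v = 1.781 − 0.933·log₁₀(100 − 69) = 0.38956.
t = T_v·H_d²/c_v = 0.38956×8.7²/5.4 = 5.46 years.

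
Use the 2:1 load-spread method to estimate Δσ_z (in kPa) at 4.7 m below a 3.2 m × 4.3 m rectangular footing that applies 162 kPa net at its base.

By the 2:1 method the load spreads at 1 horizontal : 2 vertical, so at depth z the loaded area has grown by z in each plan dimension:
Δσ = qBL/((B+z)(L+z)) = 162×3.2×4.3/((3.2+4.7)(4.3+4.7)) = 31.352 kPa

Δσ_z ≈ 31.4 kPa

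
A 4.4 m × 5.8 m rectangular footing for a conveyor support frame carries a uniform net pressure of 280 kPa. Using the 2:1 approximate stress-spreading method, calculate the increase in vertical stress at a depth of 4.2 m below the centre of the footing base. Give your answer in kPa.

Δσ_z ≈ 83.1 kPa

By the 2:1 method the load spreads at 1 horizontal : 2 vertical, so at depth z the loaded area has grown by z in each plan dimension:
Δσ = qBL/((B+z)(L+z)) = 280×4.4×5.8/((4.4+4.2)(5.8+4.2)) = 83.088 kPa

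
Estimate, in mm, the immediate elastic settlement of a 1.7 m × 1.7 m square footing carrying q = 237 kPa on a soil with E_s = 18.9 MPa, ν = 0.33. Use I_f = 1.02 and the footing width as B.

S_e ≈ 19.4 mm

Immediate (elastic) settlement: S_e = q·B·(1−ν²)/E_s · I_f.
E_s = 18.9 MPa = 18900 kPa.
S_e = 237 × 1.7 × (1 − 0.33²) / 18900 × 1.02
    = 237 × 1.7 × 0.8911 / 18900 × 1.02
    = 0.01938 m = 19.38 mm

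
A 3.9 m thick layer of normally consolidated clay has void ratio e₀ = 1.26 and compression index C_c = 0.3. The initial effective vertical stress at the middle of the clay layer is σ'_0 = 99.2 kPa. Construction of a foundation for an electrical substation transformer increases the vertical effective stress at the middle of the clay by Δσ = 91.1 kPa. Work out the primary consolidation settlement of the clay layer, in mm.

S_c ≈ 146 mm

Final effective stress: σ'_f = σ'_0 + Δσ = 99.2 + 91.1 = 190.3 kPa.
Normally consolidated clay, so the full stress increment lies on the virgin compression line:
S_c = C_c·H/(1+e₀)·log₁₀(σ'_f/σ'_0) = 0.3×3.9/(1+1.26)×log₁₀(190.3/99.2)
    = 0.5177 × 0.28293 = 0.1465 m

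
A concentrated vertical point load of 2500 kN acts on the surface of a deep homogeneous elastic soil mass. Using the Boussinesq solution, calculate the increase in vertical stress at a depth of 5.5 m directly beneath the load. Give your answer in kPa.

Δσ_z ≈ 39.5 kPa

Boussinesq vertical stress below a point load on an elastic half-space:
Δσ_z = 3P/(2πz²) · [1 + (r/z)²]^(−5/2)
r/z = 0/5.5 = 0; [1+(r/z)²]^(−5/2) = 1.
Δσ_z = 3×2500/(2π×5.5²) × 1 = 39.46 × 1 = 39.46 kPa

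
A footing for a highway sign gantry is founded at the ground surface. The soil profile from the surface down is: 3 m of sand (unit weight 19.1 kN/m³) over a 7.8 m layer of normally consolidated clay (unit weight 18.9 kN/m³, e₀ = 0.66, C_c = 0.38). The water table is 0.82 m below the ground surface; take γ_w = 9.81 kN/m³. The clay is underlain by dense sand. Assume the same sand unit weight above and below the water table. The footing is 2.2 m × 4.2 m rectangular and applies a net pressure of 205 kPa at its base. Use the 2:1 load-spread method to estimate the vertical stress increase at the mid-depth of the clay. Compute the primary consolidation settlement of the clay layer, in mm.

S_c ≈ 181 mm

Mid-depth of clay below the ground surface: z = 3 + 7.8/2 = 6.9 m.
Total vertical stress at mid-clay: σ_v = 19.1×3 + 18.9×3.9 = 131.01 kPa.
Pore pressure: u = 9.81×(6.9 − 0.82) = 59.645 kPa.
Initial effective stress: σ'_0 = σ_v − u = 131.01 − 59.645 = 71.365 kPa.
Stress increase at mid-clay by the 2:1 spreading method:
Δσ = qBL/((B+z)(L+z)) = 205×2.2×4.2/((2.2+6.9)(4.2+6.9)) = 18.753 kPa
Final effective stress: σ'_f = σ'_0 + Δσ = 71.365 + 18.753 = 90.118 kPa.
Normally consolidated clay, so the full stress increment lies on the virgin compression line:
S_c = C_c·H/(1+e₀)·log₁₀(σ'_f/σ'_0) = 0.38×7.8/(1+0.66)×log₁₀(90.118/71.365)
    = 1.7855 × 0.10133 = 0.1809 m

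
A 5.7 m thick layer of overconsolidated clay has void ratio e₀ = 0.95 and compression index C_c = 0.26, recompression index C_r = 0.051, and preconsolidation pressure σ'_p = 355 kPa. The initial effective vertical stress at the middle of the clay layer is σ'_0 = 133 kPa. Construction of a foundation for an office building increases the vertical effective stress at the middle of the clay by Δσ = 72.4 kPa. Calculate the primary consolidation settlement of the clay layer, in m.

Final effective stress: σ'_f = 133 + 72.4 = 205.4 kPa.
σ'_f = 205.4 ≤ σ'_p = 355 kPa, so the clay remains overconsolidated and only the recompression index applies:
S_c = C_r·H/(1+e₀)·log₁₀(σ'_f/σ'_0) = 0.051×5.7/1.95×log₁₀(205.4/133)
    = 0.14908 × 0.18875 = 0.02814 m

S_c ≈ 0.0281 m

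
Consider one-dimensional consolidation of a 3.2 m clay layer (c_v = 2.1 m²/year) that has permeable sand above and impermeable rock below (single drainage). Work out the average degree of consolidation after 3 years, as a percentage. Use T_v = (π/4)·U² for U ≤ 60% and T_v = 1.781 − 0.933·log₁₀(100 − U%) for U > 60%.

Drainage path length: H_d = H = 3.2 m (single drainage).
T_v = c_v·t/H_d² = 2.1×3/3.2² = 0.61523.
T_v = 0.61523 corresponds to the U > 60% branch:
U = 1 − 10^((1.781 − T_v)/0.933)/100 = 0.8224

U ≈ 82.2 %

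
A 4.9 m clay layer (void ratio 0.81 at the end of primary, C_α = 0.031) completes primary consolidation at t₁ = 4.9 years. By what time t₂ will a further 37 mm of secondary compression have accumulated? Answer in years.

t₂ ≈ 13.5 years

S_s = C_α·H/(1+e_p)·log₁₀(t₂/t₁) ⇒ log₁₀(t₂/t₁) = S_s·(1+e_p)/(C_α·H).
log₁₀(t₂/t₁) = 0.037 × (1+0.81) / (0.031×4.9) = 0.4409
t₂ = t₁ × 10^0.4409 = 4.9 × 2.76 = 13.52 years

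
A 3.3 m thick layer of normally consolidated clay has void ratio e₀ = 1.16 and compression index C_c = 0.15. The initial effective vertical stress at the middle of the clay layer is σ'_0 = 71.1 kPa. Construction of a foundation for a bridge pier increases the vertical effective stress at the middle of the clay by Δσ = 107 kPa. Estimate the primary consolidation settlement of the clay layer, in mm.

Final effective stress: σ'_f = σ'_0 + Δσ = 71.1 + 107 = 178.1 kPa.
Normally consolidated clay, so the full stress increment lies on the virgin compression line:
S_c = C_c·H/(1+e₀)·log₁₀(σ'_f/σ'_0) = 0.15×3.3/(1+1.16)×log₁₀(178.1/71.1)
    = 0.22917 × 0.39879 = 0.09139 m

S_c ≈ 91.4 mm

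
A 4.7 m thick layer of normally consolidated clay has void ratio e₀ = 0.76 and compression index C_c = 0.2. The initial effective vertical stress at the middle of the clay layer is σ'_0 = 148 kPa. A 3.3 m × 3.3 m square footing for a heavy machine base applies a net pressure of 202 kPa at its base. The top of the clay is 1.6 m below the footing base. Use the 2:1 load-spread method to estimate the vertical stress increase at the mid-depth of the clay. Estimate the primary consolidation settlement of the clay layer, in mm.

Mid-depth of clay below the footing base: z = 1.6 + 4.7/2 = 3.95 m.
Stress increase at mid-clay by the 2:1 spreading method:
Δσ = qBL/((B+z)(L+z)) = 202×3.3×3.3/((3.3+3.95)(3.3+3.95)) = 41.851 kPa
Final effective stress: σ'_f = σ'_0 + Δσ = 148 + 41.851 = 189.85 kPa.
Normally consolidated clay, so the full stress increment lies on the virgin compression line:
S_c = C_c·H/(1+e₀)·log₁₀(σ'_f/σ'_0) = 0.2×4.7/(1+0.76)×log₁₀(189.85/148)
    = 0.53409 × 0.10815 = 0.05776 m

S_c ≈ 57.8 mm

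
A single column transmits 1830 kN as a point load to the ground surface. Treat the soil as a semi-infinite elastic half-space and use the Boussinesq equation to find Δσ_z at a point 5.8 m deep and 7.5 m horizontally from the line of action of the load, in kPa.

Boussinesq vertical stress below a point load on an elastic half-space:
Δσ_z = 3P/(2πz²) · [1 + (r/z)²]^(−5/2)
r/z = 7.5/5.8 = 1.2931; [1+(r/z)²]^(−5/2) = 0.085676.
Δσ_z = 3×1830/(2π×5.8²) × 0.085676 = 25.974 × 0.085676 = 2.225 kPa

Δσ_z ≈ 2.23 kPa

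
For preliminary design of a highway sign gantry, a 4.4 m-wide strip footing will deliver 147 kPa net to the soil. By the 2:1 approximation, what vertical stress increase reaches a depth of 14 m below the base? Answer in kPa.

Δσ_z ≈ 35.2 kPa

By the 2:1 method the load spreads at 1 horizontal : 2 vertical, so at depth z the loaded area has grown by z in each plan dimension:
Δσ = qB/(B+z) = 147×4.4/(4.4+14) = 35.152 kPa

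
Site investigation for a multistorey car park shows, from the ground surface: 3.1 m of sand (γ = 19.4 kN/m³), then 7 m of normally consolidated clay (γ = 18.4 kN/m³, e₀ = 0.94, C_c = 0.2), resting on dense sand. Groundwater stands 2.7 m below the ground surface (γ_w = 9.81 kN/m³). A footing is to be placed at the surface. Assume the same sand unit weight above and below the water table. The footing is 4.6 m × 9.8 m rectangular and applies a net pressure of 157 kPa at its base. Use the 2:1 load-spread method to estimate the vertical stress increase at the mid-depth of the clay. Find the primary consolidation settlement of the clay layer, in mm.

S_c ≈ 116 mm

Mid-depth of clay below the ground surface: z = 3.1 + 7/2 = 6.6 m.
Total vertical stress at mid-clay: σ_v = 19.4×3.1 + 18.4×3.5 = 124.54 kPa.
Pore pressure: u = 9.81×(6.6 − 2.7) = 38.259 kPa.
Initial effective stress: σ'_0 = σ_v − u = 124.54 − 38.259 = 86.281 kPa.
Stress increase at mid-clay by the 2:1 spreading method:
Δσ = qBL/((B+z)(L+z)) = 157×4.6×9.8/((4.6+6.6)(9.8+6.6)) = 38.532 kPa
Final effective stress: σ'_f = σ'_0 + Δσ = 86.281 + 38.532 = 124.81 kPa.
Normally consolidated clay, so the full stress increment lies on the virgin compression line:
S_c = C_c·H/(1+e₀)·log₁₀(σ'_f/σ'_0) = 0.2×7/(1+0.94)×log₁₀(124.81/86.281)
    = 0.72165 × 0.16033 = 0.1157 m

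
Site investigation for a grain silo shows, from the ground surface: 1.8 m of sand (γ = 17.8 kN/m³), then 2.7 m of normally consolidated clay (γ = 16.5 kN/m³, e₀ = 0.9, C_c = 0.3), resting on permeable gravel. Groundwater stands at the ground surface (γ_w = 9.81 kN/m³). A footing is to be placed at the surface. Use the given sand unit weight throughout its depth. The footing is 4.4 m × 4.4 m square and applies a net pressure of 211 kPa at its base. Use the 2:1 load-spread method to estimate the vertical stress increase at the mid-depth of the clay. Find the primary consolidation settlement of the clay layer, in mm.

S_c ≈ 259 mm

Mid-depth of clay below the ground surface: z = 1.8 + 2.7/2 = 3.15 m.
Total vertical stress at mid-clay: σ_v = 17.8×1.8 + 16.5×1.35 = 54.315 kPa.
Pore pressure: u = 9.81×(3.15 − 0) = 30.902 kPa.
Initial effective stress: σ'_0 = σ_v − u = 54.315 − 30.902 = 23.413 kPa.
Stress increase at mid-clay by the 2:1 spreading method:
Δσ = qBL/((B+z)(L+z)) = 211×4.4×4.4/((4.4+3.15)(4.4+3.15)) = 71.663 kPa
Final effective stress: σ'_f = σ'_0 + Δσ = 23.413 + 71.663 = 95.076 kPa.
Normally consolidated clay, so the full stress increment lies on the virgin compression line:
S_c = C_c·H/(1+e₀)·log₁₀(σ'_f/σ'_0) = 0.3×2.7/(1+0.9)×log₁₀(95.076/23.413)
    = 0.42632 × 0.60861 = 0.2595 m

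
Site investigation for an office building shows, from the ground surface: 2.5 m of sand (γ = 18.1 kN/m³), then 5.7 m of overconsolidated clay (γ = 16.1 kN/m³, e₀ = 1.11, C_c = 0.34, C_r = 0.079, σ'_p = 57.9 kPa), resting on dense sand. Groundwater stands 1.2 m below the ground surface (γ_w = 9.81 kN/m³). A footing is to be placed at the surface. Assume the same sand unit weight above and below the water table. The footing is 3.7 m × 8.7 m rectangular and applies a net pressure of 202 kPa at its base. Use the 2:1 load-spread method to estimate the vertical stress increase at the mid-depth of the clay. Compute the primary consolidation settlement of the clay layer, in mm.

S_c ≈ 237 mm

Mid-depth of clay below the ground surface: z = 2.5 + 5.7/2 = 5.35 m.
Total vertical stress at mid-clay: σ_v = 18.1×2.5 + 16.1×2.85 = 91.135 kPa.
Pore pressure: u = 9.81×(5.35 − 1.2) = 40.712 kPa.
Initial effective stress: σ'_0 = σ_v − u = 91.135 − 40.712 = 50.423 kPa.
Stress increase at mid-clay by the 2:1 spreading method:
Δσ = qBL/((B+z)(L+z)) = 202×3.7×8.7/((3.7+5.35)(8.7+5.35)) = 51.138 kPa
Final effective stress: σ'_f = 50.423 + 51.138 = 101.56 kPa.
σ'_f = 101.56 > σ'_p = 57.9 kPa, so the stress path crosses the preconsolidation pressure — recompression up to σ'_p, then virgin compression beyond:
S_c = H/(1+e₀)·[C_r·log₁₀(σ'_p/σ'_0) + C_c·log₁₀(σ'_f/σ'_p)]
    = 5.7/2.11 × [0.079×log₁₀(57.9/50.423) + 0.34×log₁₀(101.56/57.9)]
    = 2.7014 × [0.0047439 + 0.082975] = 0.237 m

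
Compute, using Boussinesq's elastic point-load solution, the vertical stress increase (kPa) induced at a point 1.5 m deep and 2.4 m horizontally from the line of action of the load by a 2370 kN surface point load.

Boussinesq vertical stress below a point load on an elastic half-space:
Δσ_z = 3P/(2πz²) · [1 + (r/z)²]^(−5/2)
r/z = 2.4/1.5 = 1.6; [1+(r/z)²]^(−5/2) = 0.041819.
Δσ_z = 3×2370/(2π×1.5²) × 0.041819 = 502.93 × 0.041819 = 21.03 kPa

Δσ_z ≈ 21 kPa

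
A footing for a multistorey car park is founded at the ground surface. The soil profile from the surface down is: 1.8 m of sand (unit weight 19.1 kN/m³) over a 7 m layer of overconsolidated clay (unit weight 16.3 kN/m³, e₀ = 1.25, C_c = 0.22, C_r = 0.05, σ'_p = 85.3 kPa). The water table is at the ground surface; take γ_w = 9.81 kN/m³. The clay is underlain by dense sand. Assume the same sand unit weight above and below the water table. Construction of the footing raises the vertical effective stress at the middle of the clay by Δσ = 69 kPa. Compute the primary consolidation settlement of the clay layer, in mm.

S_c ≈ 123 mm

Mid-depth of clay below the ground surface: z = 1.8 + 7/2 = 5.3 m.
Total vertical stress at mid-clay: σ_v = 19.1×1.8 + 16.3×3.5 = 91.43 kPa.
Pore pressure: u = 9.81×(5.3 − 0) = 51.993 kPa.
Initial effective stress: σ'_0 = σ_v − u = 91.43 − 51.993 = 39.437 kPa.
Final effective stress: σ'_f = 39.437 + 69 = 108.44 kPa.
σ'_f = 108.44 > σ'_p = 85.3 kPa, so the stress path crosses the preconsolidation pressure — recompression up to σ'_p, then virgin compression beyond:
S_c = H/(1+e₀)·[C_r·log₁₀(σ'_p/σ'_0) + C_c·log₁₀(σ'_f/σ'_p)]
    = 7/2.25 × [0.05×log₁₀(85.3/39.437) + 0.22×log₁₀(108.44/85.3)]
    = 3.1111 × [0.016752 + 0.022933] = 0.1235 m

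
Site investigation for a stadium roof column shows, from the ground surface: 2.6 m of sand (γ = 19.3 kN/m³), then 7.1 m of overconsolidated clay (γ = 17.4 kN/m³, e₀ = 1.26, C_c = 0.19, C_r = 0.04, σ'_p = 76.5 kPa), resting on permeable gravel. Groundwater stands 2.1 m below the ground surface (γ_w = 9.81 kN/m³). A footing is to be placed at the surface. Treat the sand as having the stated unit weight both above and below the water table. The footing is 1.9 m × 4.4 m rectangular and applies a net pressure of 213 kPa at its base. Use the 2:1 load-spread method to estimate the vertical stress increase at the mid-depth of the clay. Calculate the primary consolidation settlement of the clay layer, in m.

Mid-depth of clay below the ground surface: z = 2.6 + 7.1/2 = 6.15 m.
Total vertical stress at mid-clay: σ_v = 19.3×2.6 + 17.4×3.55 = 111.95 kPa.
Pore pressure: u = 9.81×(6.15 − 2.1) = 39.73 kPa.
Initial effective stress: σ'_0 = σ_v − u = 111.95 − 39.73 = 72.22 kPa.
Stress increase at mid-clay by the 2:1 spreading method:
Δσ = qBL/((B+z)(L+z)) = 213×1.9×4.4/((1.9+6.15)(4.4+6.15)) = 20.967 kPa
Final effective stress: σ'_f = 72.22 + 20.967 = 93.187 kPa.
σ'_f = 93.187 > σ'_p = 76.5 kPa, so the stress path crosses the preconsolidation pressure — recompression up to σ'_p, then virgin compression beyond:
S_c = H/(1+e₀)·[C_r·log₁₀(σ'_p/σ'_0) + C_c·log₁₀(σ'_f/σ'_p)]
    = 7.1/2.26 × [0.04×log₁₀(76.5/72.22) + 0.19×log₁₀(93.187/76.5)]
    = 3.1416 × [0.0010002 + 0.016282] = 0.05429 m

S_c ≈ 0.0543 m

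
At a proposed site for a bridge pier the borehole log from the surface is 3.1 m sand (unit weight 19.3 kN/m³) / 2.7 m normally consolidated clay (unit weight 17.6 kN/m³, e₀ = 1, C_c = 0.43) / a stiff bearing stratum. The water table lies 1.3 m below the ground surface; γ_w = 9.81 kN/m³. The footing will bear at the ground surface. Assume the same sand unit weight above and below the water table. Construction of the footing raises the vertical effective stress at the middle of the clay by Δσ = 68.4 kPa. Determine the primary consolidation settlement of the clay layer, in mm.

Mid-depth of clay below the ground surface: z = 3.1 + 2.7/2 = 4.45 m.
Total vertical stress at mid-clay: σ_v = 19.3×3.1 + 17.6×1.35 = 83.59 kPa.
Pore pressure: u = 9.81×(4.45 − 1.3) = 30.902 kPa.
Initial effective stress: σ'_0 = σ_v − u = 83.59 − 30.902 = 52.688 kPa.
Final effective stress: σ'_f = σ'_0 + Δσ = 52.688 + 68.4 = 121.09 kPa.
Normally consolidated clay, so the full stress increment lies on the virgin compression line:
S_c = C_c·H/(1+e₀)·log₁₀(σ'_f/σ'_0) = 0.43×2.7/(1+1)×log₁₀(121.09/52.688)
    = 0.5805 × 0.3614 = 0.2098 m

S_c ≈ 210 mm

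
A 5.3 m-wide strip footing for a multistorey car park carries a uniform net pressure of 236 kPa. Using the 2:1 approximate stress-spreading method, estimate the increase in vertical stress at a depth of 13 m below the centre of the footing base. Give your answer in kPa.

By the 2:1 method the load spreads at 1 horizontal : 2 vertical, so at depth z the loaded area has grown by z in each plan dimension:
Δσ = qB/(B+z) = 236×5.3/(5.3+13) = 68.35 kPa

Δσ_z ≈ 68.3 kPa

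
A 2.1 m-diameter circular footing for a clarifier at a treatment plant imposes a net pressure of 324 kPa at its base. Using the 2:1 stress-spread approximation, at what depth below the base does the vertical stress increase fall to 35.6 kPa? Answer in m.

2:1 spreading — at depth z the loaded area has grown by z in each plan dimension:
qD²/(D+z)² = Δσ_z ⇒ z = D(√(q/Δσ_z) − 1) = 2.1×(√(324/35.6) − 1) = 4.235 m

z ≈ 4.24 m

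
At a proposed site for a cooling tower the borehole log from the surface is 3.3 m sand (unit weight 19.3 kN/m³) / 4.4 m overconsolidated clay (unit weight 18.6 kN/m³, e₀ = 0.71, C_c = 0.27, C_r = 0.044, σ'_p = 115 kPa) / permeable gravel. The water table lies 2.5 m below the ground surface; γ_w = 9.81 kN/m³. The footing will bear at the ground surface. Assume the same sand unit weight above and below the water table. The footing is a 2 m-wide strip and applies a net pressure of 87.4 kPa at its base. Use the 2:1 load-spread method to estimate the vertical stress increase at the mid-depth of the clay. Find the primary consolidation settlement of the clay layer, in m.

Mid-depth of clay below the ground surface: z = 3.3 + 4.4/2 = 5.5 m.
Total vertical stress at mid-clay: σ_v = 19.3×3.3 + 18.6×2.2 = 104.61 kPa.
Pore pressure: u = 9.81×(5.5 − 2.5) = 29.43 kPa.
Initial effective stress: σ'_0 = σ_v − u = 104.61 − 29.43 = 75.18 kPa.
Stress increase at mid-clay by the 2:1 spreading method:
Δσ = qB/(B+z) = 87.4×2/(2+5.5) = 23.307 kPa
Final effective stress: σ'_f = 75.18 + 23.307 = 98.487 kPa.
σ'_f = 98.487 ≤ σ'_p = 115 kPa, so the clay remains overconsolidated and only the recompression index applies:
S_c = C_r·H/(1+e₀)·log₁₀(σ'_f/σ'_0) = 0.044×4.4/1.71×log₁₀(98.487/75.18)
    = 0.11322 × 0.11728 = 0.01328 m

S_c ≈ 0.0133 m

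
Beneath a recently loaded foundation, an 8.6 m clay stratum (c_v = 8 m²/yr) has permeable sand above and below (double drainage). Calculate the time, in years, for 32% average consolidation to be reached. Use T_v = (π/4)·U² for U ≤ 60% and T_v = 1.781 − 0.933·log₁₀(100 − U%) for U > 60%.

Drainage path length: H_d = H/2 = 4.3 m (double drainage).
U ≤ 60%: T_v = (π/4)·U² = (π/4)×0.32² = 0.080425.
t = T_v·H_d²/c_v = 0.080425×4.3²/8 = 0.1859 years.

t ≈ 0.186 years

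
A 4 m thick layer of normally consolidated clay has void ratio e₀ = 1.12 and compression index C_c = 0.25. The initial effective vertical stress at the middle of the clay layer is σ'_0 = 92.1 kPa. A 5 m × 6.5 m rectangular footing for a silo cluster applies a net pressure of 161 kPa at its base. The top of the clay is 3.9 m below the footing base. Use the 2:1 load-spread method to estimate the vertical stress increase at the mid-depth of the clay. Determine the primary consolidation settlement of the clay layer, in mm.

S_c ≈ 71.9 mm

Mid-depth of clay below the footing base: z = 3.9 + 4/2 = 5.9 m.
Stress increase at mid-clay by the 2:1 spreading method:
Δσ = qBL/((B+z)(L+z)) = 161×5×6.5/((5+5.9)(6.5+5.9)) = 38.713 kPa
Final effective stress: σ'_f = σ'_0 + Δσ = 92.1 + 38.713 = 130.81 kPa.
Normally consolidated clay, so the full stress increment lies on the virgin compression line:
S_c = C_c·H/(1+e₀)·log₁₀(σ'_f/σ'_0) = 0.25×4/(1+1.12)×log₁₀(130.81/92.1)
    = 0.4717 × 0.15238 = 0.07188 m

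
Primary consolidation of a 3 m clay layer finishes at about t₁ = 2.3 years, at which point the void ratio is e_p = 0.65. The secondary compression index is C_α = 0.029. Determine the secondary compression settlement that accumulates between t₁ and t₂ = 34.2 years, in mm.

S_s ≈ 61.8 mm

Secondary compression: S_s = C_α·H/(1+e_p)·log₁₀(t₂/t₁)
S_s = 0.029×3/(1+0.65)×log₁₀(34.2/2.3)
    = 0.05273 × 1.172 = 0.06181 m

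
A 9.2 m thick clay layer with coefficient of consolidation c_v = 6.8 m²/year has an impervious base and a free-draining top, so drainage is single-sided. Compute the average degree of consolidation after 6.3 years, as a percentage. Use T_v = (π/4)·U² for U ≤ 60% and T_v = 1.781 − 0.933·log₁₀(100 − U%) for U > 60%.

U ≈ 76.8 %

Drainage path length: H_d = H = 9.2 m (single drainage).
T_v = c_v·t/H_d² = 6.8×6.3/9.2² = 0.50614.
T_v = 0.50614 corresponds to the U > 60% branch:
U = 1 − 10^((1.781 − T_v)/0.933)/100 = 0.7675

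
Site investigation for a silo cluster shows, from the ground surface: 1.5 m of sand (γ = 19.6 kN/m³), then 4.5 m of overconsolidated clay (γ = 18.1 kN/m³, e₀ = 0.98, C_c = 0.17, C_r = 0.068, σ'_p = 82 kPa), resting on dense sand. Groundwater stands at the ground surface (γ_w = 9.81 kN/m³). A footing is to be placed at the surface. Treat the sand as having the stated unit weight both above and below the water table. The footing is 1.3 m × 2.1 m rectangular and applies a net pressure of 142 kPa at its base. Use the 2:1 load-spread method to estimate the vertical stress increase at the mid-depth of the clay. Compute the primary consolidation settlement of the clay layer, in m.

S_c ≈ 0.0223 m

Mid-depth of clay below the ground surface: z = 1.5 + 4.5/2 = 3.75 m.
Total vertical stress at mid-clay: σ_v = 19.6×1.5 + 18.1×2.25 = 70.125 kPa.
Pore pressure: u = 9.81×(3.75 − 0) = 36.788 kPa.
Initial effective stress: σ'_0 = σ_v − u = 70.125 − 36.788 = 33.337 kPa.
Stress increase at mid-clay by the 2:1 spreading method:
Δσ = qBL/((B+z)(L+z)) = 142×1.3×2.1/((1.3+3.75)(2.1+3.75)) = 13.122 kPa
Final effective stress: σ'_f = 33.337 + 13.122 = 46.459 kPa.
σ'_f = 46.459 ≤ σ'_p = 82 kPa, so the clay remains overconsolidated and only the recompression index applies:
S_c = C_r·H/(1+e₀)·log₁₀(σ'_f/σ'_0) = 0.068×4.5/1.98×log₁₀(46.459/33.337)
    = 0.15454 × 0.14414 = 0.02228 m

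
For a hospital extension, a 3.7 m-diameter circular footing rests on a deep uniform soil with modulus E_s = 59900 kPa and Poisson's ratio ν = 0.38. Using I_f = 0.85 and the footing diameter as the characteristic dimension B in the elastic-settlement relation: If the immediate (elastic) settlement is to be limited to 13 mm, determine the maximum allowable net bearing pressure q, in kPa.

S_e = q·B·(1−ν²)/E_s · I_f  ⇒  q = S_e·E_s / (B·(1−ν²)·I_f).
q = 0.013 × 59900 / (3.7 × 0.8556 × 0.85) = 289.4 kPa

q ≈ 289 kPa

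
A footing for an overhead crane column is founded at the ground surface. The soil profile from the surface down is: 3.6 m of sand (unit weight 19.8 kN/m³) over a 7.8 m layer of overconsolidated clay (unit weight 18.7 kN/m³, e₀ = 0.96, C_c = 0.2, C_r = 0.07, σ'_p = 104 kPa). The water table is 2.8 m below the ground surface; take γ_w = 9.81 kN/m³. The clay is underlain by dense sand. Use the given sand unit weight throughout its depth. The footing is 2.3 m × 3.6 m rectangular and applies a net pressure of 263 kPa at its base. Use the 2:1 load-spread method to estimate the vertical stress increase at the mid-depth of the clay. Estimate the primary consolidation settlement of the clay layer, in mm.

S_c ≈ 51.1 mm

Mid-depth of clay below the ground surface: z = 3.6 + 7.8/2 = 7.5 m.
Total vertical stress at mid-clay: σ_v = 19.8×3.6 + 18.7×3.9 = 144.21 kPa.
Pore pressure: u = 9.81×(7.5 − 2.8) = 46.107 kPa.
Initial effective stress: σ'_0 = σ_v − u = 144.21 − 46.107 = 98.103 kPa.
Stress increase at mid-clay by the 2:1 spreading method:
Δσ = qBL/((B+z)(L+z)) = 263×2.3×3.6/((2.3+7.5)(3.6+7.5)) = 20.019 kPa
Final effective stress: σ'_f = 98.103 + 20.019 = 118.12 kPa.
σ'_f = 118.12 > σ'_p = 104 kPa, so the stress path crosses the preconsolidation pressure — recompression up to σ'_p, then virgin compression beyond:
S_c = H/(1+e₀)·[C_r·log₁₀(σ'_p/σ'_0) + C_c·log₁₀(σ'_f/σ'_p)]
    = 7.8/1.96 × [0.07×log₁₀(104/98.103) + 0.2×log₁₀(118.12/104)]
    = 3.9796 × [0.0017746 + 0.011058] = 0.05107 m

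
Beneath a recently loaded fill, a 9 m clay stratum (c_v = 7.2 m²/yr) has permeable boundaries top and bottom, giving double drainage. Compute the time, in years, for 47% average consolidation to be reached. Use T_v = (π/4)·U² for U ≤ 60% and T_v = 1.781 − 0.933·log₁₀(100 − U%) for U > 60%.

Drainage path length: H_d = H/2 = 4.5 m (double drainage).
U ≤ 60%: T_v = (π/4)·U² = (π/4)×0.47² = 0.17349.
t = T_v·H_d²/c_v = 0.17349×4.5²/7.2 = 0.4879 years.

t ≈ 0.488 years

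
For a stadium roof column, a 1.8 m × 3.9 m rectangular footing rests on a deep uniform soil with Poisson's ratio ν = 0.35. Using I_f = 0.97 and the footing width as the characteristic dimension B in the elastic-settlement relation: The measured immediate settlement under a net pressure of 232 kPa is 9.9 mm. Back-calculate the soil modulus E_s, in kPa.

E_s ≈ 35900 kPa

S_e = q·B·(1−ν²)/E_s · I_f  ⇒  E_s = q·B·(1−ν²)·I_f / S_e.
E_s = 232 × 1.8 × 0.8775 × 0.97 / 0.0099 = 35900 kPa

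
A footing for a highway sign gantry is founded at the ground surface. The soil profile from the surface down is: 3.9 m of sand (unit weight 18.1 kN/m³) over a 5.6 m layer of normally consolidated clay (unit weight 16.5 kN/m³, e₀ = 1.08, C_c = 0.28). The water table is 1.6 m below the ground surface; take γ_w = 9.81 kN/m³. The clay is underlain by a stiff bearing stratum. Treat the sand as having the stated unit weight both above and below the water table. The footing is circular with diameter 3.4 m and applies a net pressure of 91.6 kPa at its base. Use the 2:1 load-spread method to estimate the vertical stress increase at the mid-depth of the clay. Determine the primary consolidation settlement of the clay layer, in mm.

S_c ≈ 47.3 mm

Mid-depth of clay below the ground surface: z = 3.9 + 5.6/2 = 6.7 m.
Total vertical stress at mid-clay: σ_v = 18.1×3.9 + 16.5×2.8 = 116.79 kPa.
Pore pressure: u = 9.81×(6.7 − 1.6) = 50.031 kPa.
Initial effective stress: σ'_0 = σ_v − u = 116.79 − 50.031 = 66.759 kPa.
Stress increase at mid-clay by the 2:1 spreading method:
Δσ ≈ qD²/(D+z)² = 91.6×3.4²/(3.4+6.7)² = 10.38 kPa
Final effective stress: σ'_f = σ'_0 + Δσ = 66.759 + 10.38 = 77.139 kPa.
Normally consolidated clay, so the full stress increment lies on the virgin compression line:
S_c = C_c·H/(1+e₀)·log₁₀(σ'_f/σ'_0) = 0.28×5.6/(1+1.08)×log₁₀(77.139/66.759)
    = 0.75385 × 0.062764 = 0.04731 m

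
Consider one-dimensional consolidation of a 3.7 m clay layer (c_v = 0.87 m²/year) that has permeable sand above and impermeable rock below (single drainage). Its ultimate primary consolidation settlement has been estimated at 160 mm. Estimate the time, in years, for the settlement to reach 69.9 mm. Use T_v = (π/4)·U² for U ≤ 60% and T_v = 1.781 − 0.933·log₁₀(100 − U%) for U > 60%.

t ≈ 2.36 years

Drainage path length: H_d = H = 3.7 m (single drainage).
U = S(t)/S_ult = 69.9/160 = 0.4369.
U ≤ 60%: T_v = (π/4)·U² = (π/4)×0.43688² = 0.1499.
t = T_v·H_d²/c_v = 0.1499×3.7²/0.87 = 2.359 years.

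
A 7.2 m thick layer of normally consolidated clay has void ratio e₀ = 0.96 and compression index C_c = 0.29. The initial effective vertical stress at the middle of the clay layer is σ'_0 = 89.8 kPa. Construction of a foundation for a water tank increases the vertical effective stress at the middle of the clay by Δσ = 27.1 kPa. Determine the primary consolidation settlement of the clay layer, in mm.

Final effective stress: σ'_f = σ'_0 + Δσ = 89.8 + 27.1 = 116.9 kPa.
Normally consolidated clay, so the full stress increment lies on the virgin compression line:
S_c = C_c·H/(1+e₀)·log₁₀(σ'_f/σ'_0) = 0.29×7.2/(1+0.96)×log₁₀(116.9/89.8)
    = 1.0653 × 0.11454 = 0.122 m

S_c ≈ 122 mm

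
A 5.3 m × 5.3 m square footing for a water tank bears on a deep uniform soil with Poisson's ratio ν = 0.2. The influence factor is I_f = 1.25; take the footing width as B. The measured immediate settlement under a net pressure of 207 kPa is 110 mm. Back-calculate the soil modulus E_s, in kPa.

E_s ≈ 12000 kPa

S_e = q·B·(1−ν²)/E_s · I_f  ⇒  E_s = q·B·(1−ν²)·I_f / S_e.
E_s = 207 × 5.3 × 0.96 × 1.25 / 0.11 = 11970 kPa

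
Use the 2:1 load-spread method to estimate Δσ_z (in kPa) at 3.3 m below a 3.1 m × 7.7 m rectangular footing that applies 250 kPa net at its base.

By the 2:1 method the load spreads at 1 horizontal : 2 vertical, so at depth z the loaded area has grown by z in each plan dimension:
Δσ = qBL/((B+z)(L+z)) = 250×3.1×7.7/((3.1+3.3)(7.7+3.3)) = 84.766 kPa

Δσ_z ≈ 84.8 kPa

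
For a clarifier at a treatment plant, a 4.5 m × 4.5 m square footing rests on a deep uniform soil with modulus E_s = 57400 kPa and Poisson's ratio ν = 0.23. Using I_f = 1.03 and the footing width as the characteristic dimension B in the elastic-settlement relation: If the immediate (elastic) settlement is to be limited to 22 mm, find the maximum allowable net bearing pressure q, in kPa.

q ≈ 288 kPa

S_e = q·B·(1−ν²)/E_s · I_f  ⇒  q = S_e·E_s / (B·(1−ν²)·I_f).
q = 0.022 × 57400 / (4.5 × 0.9471 × 1.03) = 287.7 kPa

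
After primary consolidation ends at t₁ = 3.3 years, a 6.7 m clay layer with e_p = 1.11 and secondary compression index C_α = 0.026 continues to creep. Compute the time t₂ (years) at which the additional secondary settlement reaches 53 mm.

S_s = C_α·H/(1+e_p)·log₁₀(t₂/t₁) ⇒ log₁₀(t₂/t₁) = S_s·(1+e_p)/(C_α·H).
log₁₀(t₂/t₁) = 0.053 × (1+1.11) / (0.026×6.7) = 0.642
t₂ = t₁ × 10^0.642 = 3.3 × 4.385 = 14.47 years

t₂ ≈ 14.5 years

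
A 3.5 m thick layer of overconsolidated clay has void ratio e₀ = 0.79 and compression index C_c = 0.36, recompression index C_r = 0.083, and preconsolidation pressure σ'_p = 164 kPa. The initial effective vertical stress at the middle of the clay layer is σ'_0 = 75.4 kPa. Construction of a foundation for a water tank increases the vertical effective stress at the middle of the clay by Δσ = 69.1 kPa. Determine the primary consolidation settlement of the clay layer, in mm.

Final effective stress: σ'_f = 75.4 + 69.1 = 144.5 kPa.
σ'_f = 144.5 ≤ σ'_p = 164 kPa, so the clay remains overconsolidated and only the recompression index applies:
S_c = C_r·H/(1+e₀)·log₁₀(σ'_f/σ'_0) = 0.083×3.5/1.79×log₁₀(144.5/75.4)
    = 0.16229 × 0.2825 = 0.04585 m

S_c ≈ 45.8 mm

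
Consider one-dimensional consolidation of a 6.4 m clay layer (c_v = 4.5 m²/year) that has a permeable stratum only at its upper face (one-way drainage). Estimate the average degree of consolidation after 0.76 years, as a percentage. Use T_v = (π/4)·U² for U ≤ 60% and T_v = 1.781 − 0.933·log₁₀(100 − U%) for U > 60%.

U ≈ 32.6 %

Drainage path length: H_d = H = 6.4 m (single drainage).
T_v = c_v·t/H_d² = 4.5×0.76/6.4² = 0.083496.
T_v = 0.083496 corresponds to the U ≤ 60% branch:
U = √(4T_v/π) = 0.3261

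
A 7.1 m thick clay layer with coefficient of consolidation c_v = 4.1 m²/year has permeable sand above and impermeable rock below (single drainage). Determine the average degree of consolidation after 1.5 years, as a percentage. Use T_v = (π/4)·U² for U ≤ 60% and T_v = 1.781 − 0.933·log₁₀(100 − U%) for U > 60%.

Drainage path length: H_d = H = 7.1 m (single drainage).
T_v = c_v·t/H_d² = 4.1×1.5/7.1² = 0.122.
T_v = 0.122 corresponds to the U ≤ 60% branch:
U = √(4T_v/π) = 0.3941

U ≈ 39.4 %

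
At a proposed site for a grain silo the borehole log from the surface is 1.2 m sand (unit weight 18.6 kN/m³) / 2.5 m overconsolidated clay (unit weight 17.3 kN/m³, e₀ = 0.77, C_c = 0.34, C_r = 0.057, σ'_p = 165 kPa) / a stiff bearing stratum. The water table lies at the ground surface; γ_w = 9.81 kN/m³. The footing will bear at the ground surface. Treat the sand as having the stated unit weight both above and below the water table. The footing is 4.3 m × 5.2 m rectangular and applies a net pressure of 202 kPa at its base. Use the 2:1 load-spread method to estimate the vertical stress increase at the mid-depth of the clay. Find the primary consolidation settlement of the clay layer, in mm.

Mid-depth of clay below the ground surface: z = 1.2 + 2.5/2 = 2.45 m.
Total vertical stress at mid-clay: σ_v = 18.6×1.2 + 17.3×1.25 = 43.945 kPa.
Pore pressure: u = 9.81×(2.45 − 0) = 24.035 kPa.
Initial effective stress: σ'_0 = σ_v − u = 43.945 − 24.035 = 19.91 kPa.
Stress increase at mid-clay by the 2:1 spreading method:
Δσ = qBL/((B+z)(L+z)) = 202×4.3×5.2/((4.3+2.45)(5.2+2.45)) = 87.47 kPa
Final effective stress: σ'_f = 19.91 + 87.47 = 107.38 kPa.
σ'_f = 107.38 ≤ σ'_p = 165 kPa, so the clay remains overconsolidated and only the recompression index applies:
S_c = C_r·H/(1+e₀)·log₁₀(σ'_f/σ'_0) = 0.057×2.5/1.77×log₁₀(107.38/19.91)
    = 0.080507 × 0.73185 = 0.05892 m

S_c ≈ 58.9 mm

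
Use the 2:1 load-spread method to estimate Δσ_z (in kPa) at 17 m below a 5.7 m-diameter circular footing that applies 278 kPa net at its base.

Δσ_z ≈ 17.5 kPa

By the 2:1 method the load spreads at 1 horizontal : 2 vertical, so at depth z the loaded area has grown by z in each plan dimension:
Δσ ≈ qD²/(D+z)² = 278×5.7²/(5.7+17)² = 17.528 kPa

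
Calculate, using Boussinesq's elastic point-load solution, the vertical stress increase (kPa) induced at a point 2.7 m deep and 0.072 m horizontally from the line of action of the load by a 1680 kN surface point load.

Boussinesq vertical stress below a point load on an elastic half-space:
Δσ_z = 3P/(2πz²) · [1 + (r/z)²]^(−5/2)
r/z = 0.072/2.7 = 0.026667; [1+(r/z)²]^(−5/2) = 0.99822.
Δσ_z = 3×1680/(2π×2.7²) × 0.99822 = 110.03 × 0.99822 = 109.8 kPa

Δσ_z ≈ 110 kPa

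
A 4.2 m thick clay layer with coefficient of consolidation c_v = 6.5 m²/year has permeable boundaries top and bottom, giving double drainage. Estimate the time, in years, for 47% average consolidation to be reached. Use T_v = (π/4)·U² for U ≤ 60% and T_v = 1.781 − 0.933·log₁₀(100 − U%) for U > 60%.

Drainage path length: H_d = H/2 = 2.1 m (double drainage).
U ≤ 60%: T_v = (π/4)·U² = (π/4)×0.47² = 0.17349.
t = T_v·H_d²/c_v = 0.17349×2.1²/6.5 = 0.1177 years.

t ≈ 0.118 years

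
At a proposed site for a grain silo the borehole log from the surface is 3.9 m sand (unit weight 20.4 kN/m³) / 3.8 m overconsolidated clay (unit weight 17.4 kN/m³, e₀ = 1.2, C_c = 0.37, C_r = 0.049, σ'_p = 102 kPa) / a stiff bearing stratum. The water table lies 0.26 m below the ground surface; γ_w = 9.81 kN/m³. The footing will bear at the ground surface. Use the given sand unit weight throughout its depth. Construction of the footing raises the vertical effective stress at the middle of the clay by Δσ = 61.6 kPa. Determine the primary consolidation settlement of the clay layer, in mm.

Mid-depth of clay below the ground surface: z = 3.9 + 3.8/2 = 5.8 m.
Total vertical stress at mid-clay: σ_v = 20.4×3.9 + 17.4×1.9 = 112.62 kPa.
Pore pressure: u = 9.81×(5.8 − 0.26) = 54.347 kPa.
Initial effective stress: σ'_0 = σ_v − u = 112.62 − 54.347 = 58.273 kPa.
Final effective stress: σ'_f = 58.273 + 61.6 = 119.87 kPa.
σ'_f = 119.87 > σ'_p = 102 kPa, so the stress path crosses the preconsolidation pressure — recompression up to σ'_p, then virgin compression beyond:
S_c = H/(1+e₀)·[C_r·log₁₀(σ'_p/σ'_0) + C_c·log₁₀(σ'_f/σ'_p)]
    = 3.8/2.2 × [0.049×log₁₀(102/58.273) + 0.37×log₁₀(119.87/102)]
    = 1.7273 × [0.011914 + 0.025941] = 0.06539 m

S_c ≈ 65.4 mm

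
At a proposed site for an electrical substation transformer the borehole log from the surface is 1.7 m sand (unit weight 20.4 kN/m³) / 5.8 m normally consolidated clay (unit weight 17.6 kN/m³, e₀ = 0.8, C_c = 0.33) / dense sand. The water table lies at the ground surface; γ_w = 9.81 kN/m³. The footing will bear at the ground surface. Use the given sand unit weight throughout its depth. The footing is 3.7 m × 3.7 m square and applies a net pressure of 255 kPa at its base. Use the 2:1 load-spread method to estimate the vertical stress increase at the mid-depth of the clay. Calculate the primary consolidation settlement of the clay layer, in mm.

Mid-depth of clay below the ground surface: z = 1.7 + 5.8/2 = 4.6 m.
Total vertical stress at mid-clay: σ_v = 20.4×1.7 + 17.6×2.9 = 85.72 kPa.
Pore pressure: u = 9.81×(4.6 − 0) = 45.126 kPa.
Initial effective stress: σ'_0 = σ_v − u = 85.72 − 45.126 = 40.594 kPa.
Stress increase at mid-clay by the 2:1 spreading method:
Δσ = qBL/((B+z)(L+z)) = 255×3.7×3.7/((3.7+4.6)(3.7+4.6)) = 50.674 kPa
Final effective stress: σ'_f = σ'_0 + Δσ = 40.594 + 50.674 = 91.268 kPa.
Normally consolidated clay, so the full stress increment lies on the virgin compression line:
S_c = C_c·H/(1+e₀)·log₁₀(σ'_f/σ'_0) = 0.33×5.8/(1+0.8)×log₁₀(91.268/40.594)
    = 1.0633 × 0.35186 = 0.3741 m

S_c ≈ 374 mm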